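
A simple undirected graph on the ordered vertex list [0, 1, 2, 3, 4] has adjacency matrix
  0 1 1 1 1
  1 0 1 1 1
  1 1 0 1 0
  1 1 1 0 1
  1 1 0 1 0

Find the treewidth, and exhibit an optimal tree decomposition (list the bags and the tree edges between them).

Each bag holds 4 vertices, so the decomposition has width 3, which upper-bounds the treewidth. For the lower bound, the 4 vertices {0, 1, 2, 3} are pairwise adjacent, and any tree decomposition puts a clique entirely inside one bag — forcing width ≥ 3. Therefore the treewidth is 3.

Treewidth 3.
One optimal decomposition is:
Bags: B1 = {0, 1, 2, 3}  B2 = {0, 1, 3, 4}
Tree: B1–B2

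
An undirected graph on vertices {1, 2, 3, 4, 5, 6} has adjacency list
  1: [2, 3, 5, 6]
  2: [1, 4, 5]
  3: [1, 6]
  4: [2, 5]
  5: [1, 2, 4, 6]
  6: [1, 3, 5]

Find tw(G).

2

A width-2 tree decomposition is:
Bags: B1 = {1, 2, 5}  B2 = {2, 4, 5}  B3 = {1, 5, 6}  B4 = {1, 3, 6}
Tree: B1–B2, B1–B3, B3–B4
Each bag holds 3 vertices, so the decomposition has width 2, which upper-bounds the treewidth. For the lower bound, the 3 vertices {1, 3, 6} are pairwise adjacent, and any tree decomposition puts a clique entirely inside one bag — forcing width ≥ 2. Hence tw(G) = 2 exactly.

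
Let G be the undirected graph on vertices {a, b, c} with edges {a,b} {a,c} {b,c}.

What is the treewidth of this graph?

2

A width-2 tree decomposition is:
Bags: B1 = {a, b, c}
Tree: (single bag)
With just one bag of size 3, the width is 3 − 1 = 2, so tw(G) ≤ 2. On the other hand G contains the 3-clique {a, b, c}. A clique must lie in a single bag of any decomposition, so no decomposition can have width below 2. Hence tw(G) = 2 exactly.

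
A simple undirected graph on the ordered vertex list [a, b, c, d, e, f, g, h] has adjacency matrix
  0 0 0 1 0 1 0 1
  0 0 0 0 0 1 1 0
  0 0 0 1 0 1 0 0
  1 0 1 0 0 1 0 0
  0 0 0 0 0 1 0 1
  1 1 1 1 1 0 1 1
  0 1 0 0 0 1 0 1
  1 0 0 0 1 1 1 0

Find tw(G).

A width-2 tree decomposition is:
Bags: B1 = {a, f, h}  B2 = {a, d, f}  B3 = {c, d, f}  B4 = {e, f, h}  B5 = {f, g, h}  B6 = {b, f, g}
Tree: B1–B2, B2–B3, B1–B4, B1–B5, B5–B6
Each bag holds 3 vertices, so the decomposition has width 2, which upper-bounds the treewidth. On the other hand G contains the 3-clique {c, d, f}. A clique must lie in a single bag of any decomposition, so no decomposition can have width below 2. Therefore the treewidth is 2.

2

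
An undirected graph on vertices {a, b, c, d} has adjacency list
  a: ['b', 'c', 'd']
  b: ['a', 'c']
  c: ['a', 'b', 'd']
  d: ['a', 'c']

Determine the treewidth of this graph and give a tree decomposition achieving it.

The largest bag has 3 vertices, giving width 2; this decomposition certifies tw(G) ≤ 2. On the other hand G contains the 3-clique {a, c, d}. A clique must lie in a single bag of any decomposition, so no decomposition can have width below 2. The upper and lower bounds meet at 2, so that is the treewidth.

Treewidth 2.
Bags: B1 = {a, b, c}  B2 = {a, c, d}
Tree: B1–B2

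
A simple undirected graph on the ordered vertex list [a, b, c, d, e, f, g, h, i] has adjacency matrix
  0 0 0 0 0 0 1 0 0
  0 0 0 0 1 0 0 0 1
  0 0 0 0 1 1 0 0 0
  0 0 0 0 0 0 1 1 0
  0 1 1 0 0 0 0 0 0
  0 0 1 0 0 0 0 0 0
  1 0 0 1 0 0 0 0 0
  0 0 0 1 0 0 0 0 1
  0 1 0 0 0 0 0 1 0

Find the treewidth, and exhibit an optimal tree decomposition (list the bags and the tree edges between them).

Treewidth 1.
One such decomposition:
Bags: B1 = {c, f}  B2 = {c, e}  B3 = {b, e}  B4 = {b, i}  B5 = {h, i}  B6 = {d, h}  B7 = {d, g}  B8 = {a, g}
Tree: B1–B2, B2–B3, B3–B4, B4–B5, B5–B6, B6–B7, B7–B8

Each bag holds 2 vertices, so the decomposition has width 1, which upper-bounds the treewidth. Since G has at least one edge (e.g. f–c), it is not an edgeless graph, so tw(G) ≥ 1. Therefore the treewidth is 1.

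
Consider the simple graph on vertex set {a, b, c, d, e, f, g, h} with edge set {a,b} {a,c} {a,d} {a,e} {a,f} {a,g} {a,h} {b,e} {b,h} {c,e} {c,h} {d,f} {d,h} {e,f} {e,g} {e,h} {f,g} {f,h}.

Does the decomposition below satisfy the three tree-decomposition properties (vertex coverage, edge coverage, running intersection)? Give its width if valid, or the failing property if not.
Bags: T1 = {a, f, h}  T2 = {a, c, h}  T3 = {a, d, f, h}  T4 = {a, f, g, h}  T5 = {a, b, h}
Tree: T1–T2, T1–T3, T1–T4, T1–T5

A tree decomposition must satisfy three properties: every vertex lies in some bag; for every edge, both endpoints lie together in some bag; and for every vertex, the bags containing it form a connected subtree. Here vertex e appears in no bag, so the decomposition is invalid.

No — vertex e appears in no bag.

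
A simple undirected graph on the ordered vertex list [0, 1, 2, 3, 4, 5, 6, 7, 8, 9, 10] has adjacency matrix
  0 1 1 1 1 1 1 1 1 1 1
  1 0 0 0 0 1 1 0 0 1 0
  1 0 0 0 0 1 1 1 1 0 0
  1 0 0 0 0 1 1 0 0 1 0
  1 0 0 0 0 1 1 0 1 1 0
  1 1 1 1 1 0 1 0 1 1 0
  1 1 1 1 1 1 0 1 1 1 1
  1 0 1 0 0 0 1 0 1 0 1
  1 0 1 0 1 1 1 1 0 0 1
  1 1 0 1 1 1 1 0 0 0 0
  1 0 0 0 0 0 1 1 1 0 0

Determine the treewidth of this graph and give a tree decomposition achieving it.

Treewidth 4.
Bags: B1 = {0, 2, 5, 6, 8}  B2 = {0, 4, 5, 6, 8}  B3 = {0, 2, 6, 7, 8}  B4 = {0, 4, 5, 6, 9}  B5 = {0, 3, 5, 6, 9}  B6 = {0, 6, 7, 8, 10}  B7 = {0, 1, 5, 6, 9}
Tree: B1–B2, B1–B3, B2–B4, B4–B5, B3–B6, B4–B7

The largest bag has 5 vertices, giving width 4; this decomposition certifies tw(G) ≤ 4. On the other hand G contains the 5-clique {0, 6, 7, 8, 10}. A clique must lie in a single bag of any decomposition, so no decomposition can have width below 4. Hence tw(G) = 4 exactly.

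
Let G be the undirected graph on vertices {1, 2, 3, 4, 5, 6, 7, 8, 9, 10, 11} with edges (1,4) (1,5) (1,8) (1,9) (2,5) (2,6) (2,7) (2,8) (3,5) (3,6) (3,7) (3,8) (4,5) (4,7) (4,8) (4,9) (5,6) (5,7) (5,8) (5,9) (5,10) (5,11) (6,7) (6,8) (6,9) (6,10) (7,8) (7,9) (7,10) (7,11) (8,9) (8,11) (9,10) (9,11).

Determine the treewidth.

4

A width-4 tree decomposition is:
Bags: B1 = {4, 5, 7, 8, 9}  B2 = {5, 6, 7, 8, 9}  B3 = {1, 4, 5, 8, 9}  B4 = {5, 6, 7, 9, 10}  B5 = {5, 7, 8, 9, 11}  B6 = {3, 5, 6, 7, 8}  B7 = {2, 5, 6, 7, 8}
Tree: B1–B2, B1–B3, B2–B4, B2–B5, B2–B6, B6–B7
The largest bag has 5 vertices, giving width 4; this decomposition certifies tw(G) ≤ 4. For the lower bound, the 5 vertices {1, 4, 5, 8, 9} are pairwise adjacent, and any tree decomposition puts a clique entirely inside one bag — forcing width ≥ 4. The upper and lower bounds meet at 4, so that is the treewidth.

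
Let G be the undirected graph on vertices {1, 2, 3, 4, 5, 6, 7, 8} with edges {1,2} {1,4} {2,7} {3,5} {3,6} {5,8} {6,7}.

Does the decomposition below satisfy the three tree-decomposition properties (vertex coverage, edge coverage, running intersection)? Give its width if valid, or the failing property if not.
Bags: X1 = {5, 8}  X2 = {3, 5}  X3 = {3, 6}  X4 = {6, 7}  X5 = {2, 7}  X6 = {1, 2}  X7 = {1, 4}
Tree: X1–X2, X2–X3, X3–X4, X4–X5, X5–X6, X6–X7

Yes; width 1.

Vertex coverage: the bags together contain {1, 2, 3, 4, 5, 6, 7, 8}, the full vertex set. Edge coverage: each edge of G has both endpoints in at least one bag. Running intersection: for every vertex, the bags containing it form a connected subtree. All three properties hold, so this is a valid tree decomposition of width max|bag| − 1 = 1, and hence tw(G) ≤ 1.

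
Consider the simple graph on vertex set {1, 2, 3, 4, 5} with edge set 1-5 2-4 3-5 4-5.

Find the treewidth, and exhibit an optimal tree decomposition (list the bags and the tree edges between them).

Every bag has size at most 2, so the width is 2 − 1 = 1 and tw(G) ≤ 1. G has an edge, so its treewidth is at least 1. Hence tw(G) = 1 exactly.

Treewidth 1.
One such decomposition:
Bags: B1 = {1, 5}  B2 = {4, 5}  B3 = {2, 4}  B4 = {3, 5}
Tree: B1–B2, B2–B3, B1–B4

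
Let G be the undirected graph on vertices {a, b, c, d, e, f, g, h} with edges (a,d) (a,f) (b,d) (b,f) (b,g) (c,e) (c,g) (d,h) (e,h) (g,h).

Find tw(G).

2

A width-2 tree decomposition is:
Bags: B1 = {a, b, f}  B2 = {a, b, d}  B3 = {b, d, g}  B4 = {d, g, h}  B5 = {c, g, h}  B6 = {c, e, h}
Tree: B1–B2, B2–B3, B3–B4, B4–B5, B5–B6
Each bag holds 3 vertices, so the decomposition has width 2, which upper-bounds the treewidth. The edges f–a–d–b–f form a cycle, so G is not a tree and its treewidth is at least 2. The upper and lower bounds meet at 2, so that is the treewidth.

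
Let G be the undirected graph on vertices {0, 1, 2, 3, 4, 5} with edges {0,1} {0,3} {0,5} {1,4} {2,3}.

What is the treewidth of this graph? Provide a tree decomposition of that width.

Every bag has size at most 2, so the width is 2 − 1 = 1 and tw(G) ≤ 1. G has an edge, so its treewidth is at least 1. The upper and lower bounds meet at 1, so that is the treewidth.

Treewidth 1.
Bags: B1 = {0, 3}  B2 = {0, 5}  B3 = {2, 3}  B4 = {0, 1}  B5 = {1, 4}
Tree: B1–B2, B1–B3, B1–B4, B4–B5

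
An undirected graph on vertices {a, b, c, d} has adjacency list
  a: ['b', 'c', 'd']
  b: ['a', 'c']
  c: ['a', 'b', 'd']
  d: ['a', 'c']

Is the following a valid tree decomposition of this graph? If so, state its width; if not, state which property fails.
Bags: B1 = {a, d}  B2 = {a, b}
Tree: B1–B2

A tree decomposition must satisfy three properties: every vertex lies in some bag; for every edge, both endpoints lie together in some bag; and for every vertex, the bags containing it form a connected subtree. Here vertex c appears in no bag, so the decomposition is invalid.

No — vertex c appears in no bag.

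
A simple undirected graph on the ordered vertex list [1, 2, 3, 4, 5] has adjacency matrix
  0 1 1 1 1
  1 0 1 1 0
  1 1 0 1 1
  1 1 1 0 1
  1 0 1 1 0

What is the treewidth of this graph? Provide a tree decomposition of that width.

Treewidth 3.
One optimal decomposition is:
Bags: B1 = {1, 3, 4, 5}  B2 = {1, 2, 3, 4}
Tree: B1–B2

Every bag has size at most 4, so the width is 4 − 1 = 3 and tw(G) ≤ 3. On the other hand G contains the 4-clique {1, 2, 3, 4}. A clique must lie in a single bag of any decomposition, so no decomposition can have width below 3. Therefore the treewidth is 3.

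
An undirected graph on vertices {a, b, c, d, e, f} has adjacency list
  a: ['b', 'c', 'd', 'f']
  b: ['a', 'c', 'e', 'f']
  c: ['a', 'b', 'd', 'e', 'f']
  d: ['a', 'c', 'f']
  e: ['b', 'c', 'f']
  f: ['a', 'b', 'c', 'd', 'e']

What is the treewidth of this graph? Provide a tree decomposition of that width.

The largest bag has 4 vertices, giving width 3; this decomposition certifies tw(G) ≤ 3. Conversely, {b, c, e, f} is a clique of size 4, and the vertices of any clique must share a bag in every tree decomposition; so some bag has ≥ 4 vertices and tw(G) ≥ 3. The upper and lower bounds meet at 3, so that is the treewidth.

Treewidth 3.
Bags: B1 = {a, b, c, f}  B2 = {b, c, e, f}  B3 = {a, c, d, f}
Tree: B1–B2, B1–B3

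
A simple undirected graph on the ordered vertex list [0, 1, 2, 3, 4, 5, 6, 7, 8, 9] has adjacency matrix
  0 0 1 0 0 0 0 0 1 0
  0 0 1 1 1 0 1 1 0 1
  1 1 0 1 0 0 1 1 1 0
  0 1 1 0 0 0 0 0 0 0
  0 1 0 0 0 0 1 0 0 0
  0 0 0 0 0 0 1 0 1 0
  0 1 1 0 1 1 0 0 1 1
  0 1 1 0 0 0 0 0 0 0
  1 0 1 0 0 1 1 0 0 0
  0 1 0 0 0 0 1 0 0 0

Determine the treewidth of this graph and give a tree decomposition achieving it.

Treewidth 2.
One optimal decomposition is:
Bags: B1 = {1, 2, 6}  B2 = {2, 6, 8}  B3 = {1, 2, 3}  B4 = {1, 2, 7}  B5 = {0, 2, 8}  B6 = {1, 4, 6}  B7 = {5, 6, 8}  B8 = {1, 6, 9}
Tree: B1–B2, B1–B3, B1–B4, B2–B5, B1–B6, B2–B7, B1–B8

Every bag has size at most 3, so the width is 3 − 1 = 2 and tw(G) ≤ 2. On the other hand G contains the 3-clique {0, 2, 8}. A clique must lie in a single bag of any decomposition, so no decomposition can have width below 2. The upper and lower bounds meet at 2, so that is the treewidth.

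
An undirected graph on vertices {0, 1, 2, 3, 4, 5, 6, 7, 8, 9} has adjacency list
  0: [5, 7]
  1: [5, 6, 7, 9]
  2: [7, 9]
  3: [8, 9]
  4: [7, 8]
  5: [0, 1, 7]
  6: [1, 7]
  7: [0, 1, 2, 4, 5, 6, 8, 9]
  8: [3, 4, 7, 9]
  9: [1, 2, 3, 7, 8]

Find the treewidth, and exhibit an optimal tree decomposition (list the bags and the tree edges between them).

Every bag has size at most 3, so the width is 3 − 1 = 2 and tw(G) ≤ 2. On the other hand G contains the 3-clique {3, 8, 9}. A clique must lie in a single bag of any decomposition, so no decomposition can have width below 2. Therefore the treewidth is 2.

Treewidth 2.
Bags: B1 = {7, 8, 9}  B2 = {1, 7, 9}  B3 = {1, 5, 7}  B4 = {1, 6, 7}  B5 = {4, 7, 8}  B6 = {0, 5, 7}  B7 = {3, 8, 9}  B8 = {2, 7, 9}
Tree: B1–B2, B2–B3, B2–B4, B1–B5, B3–B6, B1–B7, B2–B8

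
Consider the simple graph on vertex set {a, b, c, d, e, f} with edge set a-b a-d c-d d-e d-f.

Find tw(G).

A width-1 tree decomposition is:
Bags: B1 = {a, d}  B2 = {d, e}  B3 = {c, d}  B4 = {d, f}  B5 = {a, b}
Tree: B1–B2, B1–B3, B1–B4, B1–B5
The largest bag has 2 vertices, giving width 1; this decomposition certifies tw(G) ≤ 1. Since G has at least one edge (e.g. a–d), it is not an edgeless graph, so tw(G) ≥ 1. Combining the bounds, tw(G) = 1.

1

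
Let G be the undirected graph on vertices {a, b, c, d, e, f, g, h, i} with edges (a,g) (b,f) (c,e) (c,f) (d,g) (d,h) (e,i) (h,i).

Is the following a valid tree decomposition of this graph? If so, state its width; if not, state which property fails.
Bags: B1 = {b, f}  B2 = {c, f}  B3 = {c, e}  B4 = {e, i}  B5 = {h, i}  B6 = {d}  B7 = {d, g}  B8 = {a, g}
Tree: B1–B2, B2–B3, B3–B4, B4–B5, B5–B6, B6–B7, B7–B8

No — edge (h,d) lies in no bag.

A tree decomposition must satisfy three properties: every vertex lies in some bag; for every edge, both endpoints lie together in some bag; and for every vertex, the bags containing it form a connected subtree. Here edge (h,d) lies in no bag, so the decomposition is invalid.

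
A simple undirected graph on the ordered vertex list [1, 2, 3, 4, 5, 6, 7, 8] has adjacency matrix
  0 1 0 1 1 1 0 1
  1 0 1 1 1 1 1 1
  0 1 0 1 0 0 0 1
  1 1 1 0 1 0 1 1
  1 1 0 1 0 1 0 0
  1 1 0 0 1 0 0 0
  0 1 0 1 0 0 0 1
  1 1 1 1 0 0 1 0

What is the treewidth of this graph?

A width-3 tree decomposition is:
Bags: B1 = {1, 2, 4, 8}  B2 = {1, 2, 4, 5}  B3 = {1, 2, 5, 6}  B4 = {2, 4, 7, 8}  B5 = {2, 3, 4, 8}
Tree: B1–B2, B2–B3, B1–B4, B1–B5
The largest bag has 4 vertices, giving width 3; this decomposition certifies tw(G) ≤ 3. On the other hand G contains the 4-clique {1, 2, 4, 8}. A clique must lie in a single bag of any decomposition, so no decomposition can have width below 3. Therefore the treewidth is 3.

3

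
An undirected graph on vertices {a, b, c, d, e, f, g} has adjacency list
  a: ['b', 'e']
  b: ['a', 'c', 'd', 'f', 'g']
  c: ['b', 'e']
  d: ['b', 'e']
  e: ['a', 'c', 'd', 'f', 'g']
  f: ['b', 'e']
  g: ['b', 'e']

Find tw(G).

2

A width-2 tree decomposition is:
Bags: B1 = {b, d, e}  B2 = {b, c, e}  B3 = {a, b, e}  B4 = {b, e, g}  B5 = {b, e, f}
Tree: B1–B2, B2–B3, B3–B4, B4–B5
Each bag holds 3 vertices, so the decomposition has width 2, which upper-bounds the treewidth. For the lower bound, G contains the cycle e–d–b–c–e, so G is not a forest; only forests have treewidth ≤ 1, hence tw(G) ≥ 2. Combining the bounds, tw(G) = 2.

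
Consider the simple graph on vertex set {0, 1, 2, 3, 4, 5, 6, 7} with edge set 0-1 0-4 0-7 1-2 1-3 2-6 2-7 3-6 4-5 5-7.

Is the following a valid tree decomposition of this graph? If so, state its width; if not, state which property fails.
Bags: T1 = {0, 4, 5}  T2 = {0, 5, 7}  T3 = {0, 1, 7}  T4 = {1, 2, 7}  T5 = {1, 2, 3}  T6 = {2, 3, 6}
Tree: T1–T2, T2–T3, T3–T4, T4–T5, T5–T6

Yes; width 2.

Checking the three conditions: (i) the bags cover all of {0, 1, 2, 3, 4, 5, 6, 7}; (ii) for each edge, some bag contains both endpoints; (iii) the bags containing any fixed vertex form a subtree. All hold, so the decomposition is valid with width 3 − 1 = 2.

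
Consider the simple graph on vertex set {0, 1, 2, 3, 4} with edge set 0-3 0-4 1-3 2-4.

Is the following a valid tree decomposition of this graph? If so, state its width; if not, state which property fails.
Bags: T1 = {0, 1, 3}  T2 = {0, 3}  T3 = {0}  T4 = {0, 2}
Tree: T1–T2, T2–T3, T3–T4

A tree decomposition must satisfy three properties: every vertex lies in some bag; for every edge, both endpoints lie together in some bag; and for every vertex, the bags containing it form a connected subtree. Here vertex 4 appears in no bag, so the decomposition is invalid.

No — vertex 4 appears in no bag.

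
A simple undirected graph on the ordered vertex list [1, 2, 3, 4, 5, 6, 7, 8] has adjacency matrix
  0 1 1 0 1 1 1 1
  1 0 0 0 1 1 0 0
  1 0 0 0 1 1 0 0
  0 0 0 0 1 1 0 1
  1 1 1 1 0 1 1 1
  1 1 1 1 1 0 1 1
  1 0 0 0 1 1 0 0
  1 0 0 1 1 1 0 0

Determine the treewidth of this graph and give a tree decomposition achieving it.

The largest bag has 4 vertices, giving width 3; this decomposition certifies tw(G) ≤ 3. For the lower bound, the 4 vertices {1, 5, 6, 8} are pairwise adjacent, and any tree decomposition puts a clique entirely inside one bag — forcing width ≥ 3. Combining the bounds, tw(G) = 3.

Treewidth 3.
One such decomposition:
Bags: B1 = {1, 5, 6, 8}  B2 = {1, 5, 6, 7}  B3 = {1, 2, 5, 6}  B4 = {1, 3, 5, 6}  B5 = {4, 5, 6, 8}
Tree: B1–B2, B1–B3, B3–B4, B1–B5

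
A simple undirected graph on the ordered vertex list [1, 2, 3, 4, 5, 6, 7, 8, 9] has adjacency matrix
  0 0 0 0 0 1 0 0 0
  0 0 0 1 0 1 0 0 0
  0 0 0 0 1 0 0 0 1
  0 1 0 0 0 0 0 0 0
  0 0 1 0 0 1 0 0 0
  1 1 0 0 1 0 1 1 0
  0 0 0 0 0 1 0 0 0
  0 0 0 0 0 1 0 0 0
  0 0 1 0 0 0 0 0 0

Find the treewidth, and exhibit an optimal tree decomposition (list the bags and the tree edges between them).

Treewidth 1.
One optimal decomposition is:
Bags: B1 = {1, 6}  B2 = {2, 6}  B3 = {6, 8}  B4 = {5, 6}  B5 = {2, 4}  B6 = {3, 5}  B7 = {3, 9}  B8 = {6, 7}
Tree: B1–B2, B1–B3, B1–B4, B2–B5, B4–B6, B6–B7, B2–B8

The largest bag has 2 vertices, giving width 1; this decomposition certifies tw(G) ≤ 1. G has an edge, so its treewidth is at least 1. Therefore the treewidth is 1.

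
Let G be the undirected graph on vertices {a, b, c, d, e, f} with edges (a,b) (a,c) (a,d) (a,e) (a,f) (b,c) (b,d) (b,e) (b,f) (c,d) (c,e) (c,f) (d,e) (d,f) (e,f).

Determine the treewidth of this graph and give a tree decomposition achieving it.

With just one bag of size 6, the width is 6 − 1 = 5, so tw(G) ≤ 5. For the lower bound, the 6 vertices {a, b, c, d, e, f} are pairwise adjacent, and any tree decomposition puts a clique entirely inside one bag — forcing width ≥ 5. Therefore the treewidth is 5.

Treewidth 5.
One such decomposition:
Bags: B1 = {a, b, c, d, e, f}
Tree: (single bag)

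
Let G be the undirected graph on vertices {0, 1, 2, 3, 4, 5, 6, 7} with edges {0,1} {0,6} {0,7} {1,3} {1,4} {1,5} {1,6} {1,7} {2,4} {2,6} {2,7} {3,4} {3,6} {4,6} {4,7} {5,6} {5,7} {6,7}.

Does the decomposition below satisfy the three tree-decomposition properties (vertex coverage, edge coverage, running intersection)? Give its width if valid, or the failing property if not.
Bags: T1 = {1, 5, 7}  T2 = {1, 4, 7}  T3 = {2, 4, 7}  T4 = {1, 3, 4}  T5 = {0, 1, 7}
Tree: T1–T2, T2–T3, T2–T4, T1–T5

A tree decomposition must satisfy three properties: every vertex lies in some bag; for every edge, both endpoints lie together in some bag; and for every vertex, the bags containing it form a connected subtree. Here vertex 6 appears in no bag, so the decomposition is invalid.

No — vertex 6 appears in no bag.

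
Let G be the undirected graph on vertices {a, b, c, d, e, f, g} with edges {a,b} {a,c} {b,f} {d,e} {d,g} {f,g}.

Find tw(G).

1

A width-1 tree decomposition is:
Bags: B1 = {d, e}  B2 = {d, g}  B3 = {f, g}  B4 = {b, f}  B5 = {a, b}  B6 = {a, c}
Tree: B1–B2, B2–B3, B3–B4, B4–B5, B5–B6
Every bag has size at most 2, so the width is 2 − 1 = 1 and tw(G) ≤ 1. Since G has at least one edge (e.g. e–d), it is not an edgeless graph, so tw(G) ≥ 1. The upper and lower bounds meet at 1, so that is the treewidth.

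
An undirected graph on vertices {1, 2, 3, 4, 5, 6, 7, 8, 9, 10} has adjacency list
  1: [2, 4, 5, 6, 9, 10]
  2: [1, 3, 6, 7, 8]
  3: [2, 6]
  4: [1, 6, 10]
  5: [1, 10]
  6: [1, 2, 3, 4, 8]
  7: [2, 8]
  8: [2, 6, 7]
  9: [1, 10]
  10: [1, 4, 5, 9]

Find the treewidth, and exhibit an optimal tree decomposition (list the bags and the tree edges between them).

Treewidth 2.
One such decomposition:
Bags: B1 = {1, 9, 10}  B2 = {1, 4, 10}  B3 = {1, 4, 6}  B4 = {1, 5, 10}  B5 = {1, 2, 6}  B6 = {2, 3, 6}  B7 = {2, 6, 8}  B8 = {2, 7, 8}
Tree: B1–B2, B2–B3, B1–B4, B3–B5, B5–B6, B5–B7, B7–B8

Each bag holds 3 vertices, so the decomposition has width 2, which upper-bounds the treewidth. On the other hand G contains the 3-clique {2, 6, 8}. A clique must lie in a single bag of any decomposition, so no decomposition can have width below 2. Hence tw(G) = 2 exactly.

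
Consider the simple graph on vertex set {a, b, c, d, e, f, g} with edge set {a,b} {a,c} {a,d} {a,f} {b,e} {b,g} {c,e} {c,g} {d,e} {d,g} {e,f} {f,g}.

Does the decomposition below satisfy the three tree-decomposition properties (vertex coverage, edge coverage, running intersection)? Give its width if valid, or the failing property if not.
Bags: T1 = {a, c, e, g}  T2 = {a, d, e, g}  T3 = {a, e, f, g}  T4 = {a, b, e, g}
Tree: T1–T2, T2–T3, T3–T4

Yes; width 3.

Vertex coverage: the bags together contain {a, b, c, d, e, f, g}, the full vertex set. Edge coverage: each edge of G has both endpoints in at least one bag. Running intersection: for every vertex, the bags containing it form a connected subtree. All three properties hold, so this is a valid tree decomposition of width max|bag| − 1 = 3, and hence tw(G) ≤ 3.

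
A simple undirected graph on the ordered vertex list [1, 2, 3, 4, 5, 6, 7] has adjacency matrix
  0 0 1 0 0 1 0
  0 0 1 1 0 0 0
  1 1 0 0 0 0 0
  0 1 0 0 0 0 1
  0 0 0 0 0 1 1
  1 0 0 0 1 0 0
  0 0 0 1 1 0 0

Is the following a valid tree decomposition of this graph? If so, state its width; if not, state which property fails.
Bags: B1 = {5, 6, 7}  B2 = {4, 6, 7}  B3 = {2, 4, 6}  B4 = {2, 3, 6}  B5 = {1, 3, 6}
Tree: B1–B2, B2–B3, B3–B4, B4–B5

Yes; width 2.

Vertex coverage: the bags together contain {1, 2, 3, 4, 5, 6, 7}, the full vertex set. Edge coverage: each edge of G has both endpoints in at least one bag. Running intersection: for every vertex, the bags containing it form a connected subtree. All three properties hold, so this is a valid tree decomposition of width max|bag| − 1 = 2, and hence tw(G) ≤ 2.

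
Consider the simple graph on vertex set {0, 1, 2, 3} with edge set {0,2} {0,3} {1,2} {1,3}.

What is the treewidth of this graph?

A width-2 tree decomposition is:
Bags: B1 = {0, 2, 3}  B2 = {1, 2, 3}
Tree: B1–B2
The largest bag has 3 vertices, giving width 2; this decomposition certifies tw(G) ≤ 2. The edges 3–0–2–1–3 form a cycle, so G is not a tree and its treewidth is at least 2. Combining the bounds, tw(G) = 2.

2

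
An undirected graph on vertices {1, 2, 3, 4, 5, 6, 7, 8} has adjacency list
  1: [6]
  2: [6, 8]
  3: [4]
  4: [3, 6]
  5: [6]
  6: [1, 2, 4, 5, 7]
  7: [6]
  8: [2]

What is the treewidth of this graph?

1

A width-1 tree decomposition is:
Bags: B1 = {3, 4}  B2 = {4, 6}  B3 = {2, 6}  B4 = {6, 7}  B5 = {1, 6}  B6 = {2, 8}  B7 = {5, 6}
Tree: B1–B2, B2–B3, B3–B4, B4–B5, B3–B6, B5–B7
Every bag has size at most 2, so the width is 2 − 1 = 1 and tw(G) ≤ 1. Since G has at least one edge (e.g. 3–4), it is not an edgeless graph, so tw(G) ≥ 1. Therefore the treewidth is 1.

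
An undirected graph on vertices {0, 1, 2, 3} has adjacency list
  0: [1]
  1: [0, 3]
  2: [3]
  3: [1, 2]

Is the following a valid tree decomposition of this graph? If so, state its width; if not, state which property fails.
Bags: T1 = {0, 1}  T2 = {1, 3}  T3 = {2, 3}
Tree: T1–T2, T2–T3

Vertex coverage: the bags together contain {0, 1, 2, 3}, the full vertex set. Edge coverage: each edge of G has both endpoints in at least one bag. Running intersection: for every vertex, the bags containing it form a connected subtree. All three properties hold, so this is a valid tree decomposition of width max|bag| − 1 = 1, and hence tw(G) ≤ 1.

Yes; width 1.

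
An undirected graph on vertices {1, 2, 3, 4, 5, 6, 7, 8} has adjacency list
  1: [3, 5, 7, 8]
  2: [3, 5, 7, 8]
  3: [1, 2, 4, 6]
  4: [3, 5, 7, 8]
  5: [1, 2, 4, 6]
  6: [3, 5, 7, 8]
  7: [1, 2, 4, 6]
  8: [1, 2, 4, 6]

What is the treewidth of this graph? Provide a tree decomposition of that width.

The largest bag has 5 vertices, giving width 4; this decomposition certifies tw(G) ≤ 4. For the lower bound: the 5 vertex sets {6,7}, {4,8}, {2,5}, {3}, {1} are disjoint, each induces a connected subgraph, and every pair is joined by at least one edge of G. Contracting each set to a single vertex therefore yields K_{5} as a minor, and since treewidth is minor-monotone, tw(G) ≥ tw(K_{5}) = 4. Combining the bounds, tw(G) = 4.

Treewidth 4.
One optimal decomposition is:
Bags: B1 = {3, 5, 6, 7, 8}  B2 = {3, 4, 5, 7, 8}  B3 = {2, 3, 5, 7, 8}  B4 = {1, 3, 5, 7, 8}
Tree: B1–B2, B2–B3, B3–B4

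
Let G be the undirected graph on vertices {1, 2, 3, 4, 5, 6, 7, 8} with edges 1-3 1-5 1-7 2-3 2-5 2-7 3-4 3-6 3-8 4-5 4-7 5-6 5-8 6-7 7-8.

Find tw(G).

3

A width-3 tree decomposition is:
Bags: B1 = {3, 5, 6, 7}  B2 = {1, 3, 5, 7}  B3 = {3, 4, 5, 7}  B4 = {2, 3, 5, 7}  B5 = {3, 5, 7, 8}
Tree: B1–B2, B2–B3, B3–B4, B4–B5
Each bag holds 4 vertices, so the decomposition has width 3, which upper-bounds the treewidth. For the lower bound: the 4 vertex sets {3,6}, {1,7}, {5}, {4} are disjoint, each induces a connected subgraph, and every pair is joined by at least one edge of G. Contracting each set to a single vertex therefore yields K_{4} as a minor, and since treewidth is minor-monotone, tw(G) ≥ tw(K_{4}) = 3. Combining the bounds, tw(G) = 3.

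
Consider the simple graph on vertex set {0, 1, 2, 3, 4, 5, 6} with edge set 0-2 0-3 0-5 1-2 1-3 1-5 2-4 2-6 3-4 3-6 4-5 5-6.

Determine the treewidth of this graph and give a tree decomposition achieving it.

Every bag has size at most 4, so the width is 4 − 1 = 3 and tw(G) ≤ 3. For the lower bound: the 4 vertex sets {2,4}, {5,6}, {3}, {1} are disjoint, each induces a connected subgraph, and every pair is joined by at least one edge of G. Contracting each set to a single vertex therefore yields K_{4} as a minor, and since treewidth is minor-monotone, tw(G) ≥ tw(K_{4}) = 3. Therefore the treewidth is 3.

Treewidth 3.
One optimal decomposition is:
Bags: B1 = {2, 3, 4, 5}  B2 = {2, 3, 5, 6}  B3 = {1, 2, 3, 5}  B4 = {0, 2, 3, 5}
Tree: B1–B2, B2–B3, B3–B4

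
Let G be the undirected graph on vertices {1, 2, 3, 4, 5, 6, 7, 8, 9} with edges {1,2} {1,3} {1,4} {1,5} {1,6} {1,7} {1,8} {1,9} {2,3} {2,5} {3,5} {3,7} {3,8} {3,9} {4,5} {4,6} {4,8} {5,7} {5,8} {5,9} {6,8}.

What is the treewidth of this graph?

3

A width-3 tree decomposition is:
Bags: B1 = {1, 4, 5, 8}  B2 = {1, 3, 5, 8}  B3 = {1, 3, 5, 9}  B4 = {1, 4, 6, 8}  B5 = {1, 2, 3, 5}  B6 = {1, 3, 5, 7}
Tree: B1–B2, B2–B3, B1–B4, B3–B5, B2–B6
Every bag has size at most 4, so the width is 4 − 1 = 3 and tw(G) ≤ 3. Conversely, {1, 3, 5, 8} is a clique of size 4, and the vertices of any clique must share a bag in every tree decomposition; so some bag has ≥ 4 vertices and tw(G) ≥ 3. Therefore the treewidth is 3.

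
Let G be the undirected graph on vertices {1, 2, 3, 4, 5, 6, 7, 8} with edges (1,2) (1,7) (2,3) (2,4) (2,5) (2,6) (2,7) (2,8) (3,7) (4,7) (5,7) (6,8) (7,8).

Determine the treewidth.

A width-2 tree decomposition is:
Bags: B1 = {2, 4, 7}  B2 = {1, 2, 7}  B3 = {2, 7, 8}  B4 = {2, 5, 7}  B5 = {2, 3, 7}  B6 = {2, 6, 8}
Tree: B1–B2, B1–B3, B1–B4, B4–B5, B3–B6
Every bag has size at most 3, so the width is 3 − 1 = 2 and tw(G) ≤ 2. For the lower bound, the 3 vertices {2, 6, 8} are pairwise adjacent, and any tree decomposition puts a clique entirely inside one bag — forcing width ≥ 2. Combining the bounds, tw(G) = 2.

2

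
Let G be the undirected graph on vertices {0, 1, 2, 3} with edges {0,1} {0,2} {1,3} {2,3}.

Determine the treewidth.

A width-2 tree decomposition is:
Bags: B1 = {1, 2, 3}  B2 = {0, 1, 2}
Tree: B1–B2
Every bag has size at most 3, so the width is 3 − 1 = 2 and tw(G) ≤ 2. Since 1–3–2–0–1 is a cycle in G, G is not acyclic. Forests are exactly the graphs of treewidth ≤ 1, so tw(G) ≥ 2. Hence tw(G) = 2 exactly.

2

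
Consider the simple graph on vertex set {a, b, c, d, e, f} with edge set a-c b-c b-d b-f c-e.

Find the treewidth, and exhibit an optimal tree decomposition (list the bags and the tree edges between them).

The largest bag has 2 vertices, giving width 1; this decomposition certifies tw(G) ≤ 1. Since G has at least one edge (e.g. e–c), it is not an edgeless graph, so tw(G) ≥ 1. Hence tw(G) = 1 exactly.

Treewidth 1.
Bags: B1 = {c, e}  B2 = {b, c}  B3 = {a, c}  B4 = {b, d}  B5 = {b, f}
Tree: B1–B2, B2–B3, B2–B4, B2–B5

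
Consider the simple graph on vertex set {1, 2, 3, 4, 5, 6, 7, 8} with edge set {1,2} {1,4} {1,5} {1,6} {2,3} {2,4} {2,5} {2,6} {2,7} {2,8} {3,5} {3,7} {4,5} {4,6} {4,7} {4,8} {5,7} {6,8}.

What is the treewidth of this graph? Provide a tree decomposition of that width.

Treewidth 3.
One optimal decomposition is:
Bags: B1 = {1, 2, 4, 5}  B2 = {1, 2, 4, 6}  B3 = {2, 4, 6, 8}  B4 = {2, 4, 5, 7}  B5 = {2, 3, 5, 7}
Tree: B1–B2, B2–B3, B1–B4, B4–B5

Each bag holds 4 vertices, so the decomposition has width 3, which upper-bounds the treewidth. Conversely, {2, 3, 5, 7} is a clique of size 4, and the vertices of any clique must share a bag in every tree decomposition; so some bag has ≥ 4 vertices and tw(G) ≥ 3. Combining the bounds, tw(G) = 3.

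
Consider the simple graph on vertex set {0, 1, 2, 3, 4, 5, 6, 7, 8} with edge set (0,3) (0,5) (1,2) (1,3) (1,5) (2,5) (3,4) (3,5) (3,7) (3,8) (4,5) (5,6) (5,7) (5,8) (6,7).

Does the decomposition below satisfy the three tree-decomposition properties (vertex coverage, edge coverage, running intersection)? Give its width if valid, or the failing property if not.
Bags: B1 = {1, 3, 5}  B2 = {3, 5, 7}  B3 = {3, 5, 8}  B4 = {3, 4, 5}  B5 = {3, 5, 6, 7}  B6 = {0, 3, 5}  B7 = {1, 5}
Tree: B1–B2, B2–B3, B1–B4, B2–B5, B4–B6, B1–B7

No — vertex 2 appears in no bag.

A tree decomposition must satisfy three properties: every vertex lies in some bag; for every edge, both endpoints lie together in some bag; and for every vertex, the bags containing it form a connected subtree. Here vertex 2 appears in no bag, so the decomposition is invalid.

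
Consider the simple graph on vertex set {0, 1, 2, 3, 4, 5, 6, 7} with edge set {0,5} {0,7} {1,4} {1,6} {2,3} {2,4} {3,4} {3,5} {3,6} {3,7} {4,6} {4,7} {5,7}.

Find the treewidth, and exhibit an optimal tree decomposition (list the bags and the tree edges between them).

Treewidth 2.
Bags: B1 = {3, 4, 6}  B2 = {3, 4, 7}  B3 = {3, 5, 7}  B4 = {1, 4, 6}  B5 = {2, 3, 4}  B6 = {0, 5, 7}
Tree: B1–B2, B2–B3, B1–B4, B1–B5, B3–B6

The largest bag has 3 vertices, giving width 2; this decomposition certifies tw(G) ≤ 2. For the lower bound, the 3 vertices {0, 5, 7} are pairwise adjacent, and any tree decomposition puts a clique entirely inside one bag — forcing width ≥ 2. Combining the bounds, tw(G) = 2.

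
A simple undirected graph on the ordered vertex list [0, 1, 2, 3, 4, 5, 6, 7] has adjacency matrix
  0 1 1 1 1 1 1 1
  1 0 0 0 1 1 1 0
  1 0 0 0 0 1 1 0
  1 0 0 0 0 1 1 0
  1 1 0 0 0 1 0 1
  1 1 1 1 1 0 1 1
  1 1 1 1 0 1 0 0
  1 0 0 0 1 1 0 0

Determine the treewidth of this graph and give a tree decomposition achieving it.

Each bag holds 4 vertices, so the decomposition has width 3, which upper-bounds the treewidth. For the lower bound, the 4 vertices {0, 1, 4, 5} are pairwise adjacent, and any tree decomposition puts a clique entirely inside one bag — forcing width ≥ 3. Hence tw(G) = 3 exactly.

Treewidth 3.
Bags: B1 = {0, 1, 5, 6}  B2 = {0, 2, 5, 6}  B3 = {0, 1, 4, 5}  B4 = {0, 4, 5, 7}  B5 = {0, 3, 5, 6}
Tree: B1–B2, B1–B3, B3–B4, B1–B5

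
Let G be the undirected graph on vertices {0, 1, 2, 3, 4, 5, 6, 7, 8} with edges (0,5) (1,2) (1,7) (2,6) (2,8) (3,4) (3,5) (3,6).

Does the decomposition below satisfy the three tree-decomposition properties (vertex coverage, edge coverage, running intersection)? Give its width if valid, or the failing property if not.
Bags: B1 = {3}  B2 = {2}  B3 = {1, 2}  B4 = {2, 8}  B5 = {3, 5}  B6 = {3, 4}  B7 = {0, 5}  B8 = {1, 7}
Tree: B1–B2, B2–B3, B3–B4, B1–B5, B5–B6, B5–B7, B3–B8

No — vertex 6 appears in no bag.

A tree decomposition must satisfy three properties: every vertex lies in some bag; for every edge, both endpoints lie together in some bag; and for every vertex, the bags containing it form a connected subtree. Here vertex 6 appears in no bag, so the decomposition is invalid.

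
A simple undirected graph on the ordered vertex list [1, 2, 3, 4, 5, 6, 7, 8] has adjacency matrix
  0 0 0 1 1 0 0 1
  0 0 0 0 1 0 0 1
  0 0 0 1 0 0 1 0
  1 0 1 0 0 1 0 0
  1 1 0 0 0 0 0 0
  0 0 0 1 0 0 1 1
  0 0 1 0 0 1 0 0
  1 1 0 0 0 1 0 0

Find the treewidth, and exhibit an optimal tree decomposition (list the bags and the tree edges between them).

Treewidth 2.
One such decomposition:
Bags: B1 = {1, 2, 5}  B2 = {1, 2, 8}  B3 = {1, 4, 8}  B4 = {4, 6, 8}  B5 = {3, 4, 6}  B6 = {3, 6, 7}
Tree: B1–B2, B2–B3, B3–B4, B4–B5, B5–B6

Each bag holds 3 vertices, so the decomposition has width 2, which upper-bounds the treewidth. Since 5–2–8–1–5 is a cycle in G, G is not acyclic. Forests are exactly the graphs of treewidth ≤ 1, so tw(G) ≥ 2. Combining the bounds, tw(G) = 2.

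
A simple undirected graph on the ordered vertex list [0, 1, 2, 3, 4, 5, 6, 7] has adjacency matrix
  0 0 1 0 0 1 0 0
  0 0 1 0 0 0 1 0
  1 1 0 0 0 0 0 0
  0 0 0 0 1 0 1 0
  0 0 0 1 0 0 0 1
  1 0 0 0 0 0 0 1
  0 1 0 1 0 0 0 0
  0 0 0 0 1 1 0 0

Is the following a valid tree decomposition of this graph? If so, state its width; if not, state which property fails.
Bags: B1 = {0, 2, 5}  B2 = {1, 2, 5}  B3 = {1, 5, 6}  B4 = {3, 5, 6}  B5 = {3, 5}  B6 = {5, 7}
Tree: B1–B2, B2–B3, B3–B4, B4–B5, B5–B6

A tree decomposition must satisfy three properties: every vertex lies in some bag; for every edge, both endpoints lie together in some bag; and for every vertex, the bags containing it form a connected subtree. Here vertex 4 appears in no bag, so the decomposition is invalid.

No — vertex 4 appears in no bag.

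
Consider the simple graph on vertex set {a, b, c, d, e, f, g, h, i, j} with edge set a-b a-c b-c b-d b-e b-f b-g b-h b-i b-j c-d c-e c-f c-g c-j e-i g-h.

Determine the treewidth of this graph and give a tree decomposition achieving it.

Treewidth 2.
One optimal decomposition is:
Bags: B1 = {b, c, f}  B2 = {b, c, g}  B3 = {b, g, h}  B4 = {b, c, j}  B5 = {b, c, e}  B6 = {b, c, d}  B7 = {a, b, c}  B8 = {b, e, i}
Tree: B1–B2, B2–B3, B1–B4, B1–B5, B5–B6, B6–B7, B5–B8

Each bag holds 3 vertices, so the decomposition has width 2, which upper-bounds the treewidth. For the lower bound, the 3 vertices {b, g, h} are pairwise adjacent, and any tree decomposition puts a clique entirely inside one bag — forcing width ≥ 2. Hence tw(G) = 2 exactly.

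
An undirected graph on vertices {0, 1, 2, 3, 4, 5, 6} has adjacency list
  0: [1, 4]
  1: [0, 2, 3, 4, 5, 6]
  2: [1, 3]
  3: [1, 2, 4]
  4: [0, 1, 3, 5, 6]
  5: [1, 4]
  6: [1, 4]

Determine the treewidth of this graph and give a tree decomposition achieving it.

Treewidth 2.
Bags: B1 = {0, 1, 4}  B2 = {1, 3, 4}  B3 = {1, 4, 6}  B4 = {1, 4, 5}  B5 = {1, 2, 3}
Tree: B1–B2, B1–B3, B2–B4, B2–B5

Each bag holds 3 vertices, so the decomposition has width 2, which upper-bounds the treewidth. For the lower bound, the 3 vertices {1, 2, 3} are pairwise adjacent, and any tree decomposition puts a clique entirely inside one bag — forcing width ≥ 2. Combining the bounds, tw(G) = 2.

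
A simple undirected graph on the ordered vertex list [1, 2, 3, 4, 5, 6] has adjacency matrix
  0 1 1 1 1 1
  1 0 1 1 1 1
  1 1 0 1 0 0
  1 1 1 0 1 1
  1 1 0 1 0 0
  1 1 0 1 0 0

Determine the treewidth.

A width-3 tree decomposition is:
Bags: B1 = {1, 2, 3, 4}  B2 = {1, 2, 4, 6}  B3 = {1, 2, 4, 5}
Tree: B1–B2, B1–B3
Every bag has size at most 4, so the width is 4 − 1 = 3 and tw(G) ≤ 3. On the other hand G contains the 4-clique {1, 2, 3, 4}. A clique must lie in a single bag of any decomposition, so no decomposition can have width below 3. Therefore the treewidth is 3.

3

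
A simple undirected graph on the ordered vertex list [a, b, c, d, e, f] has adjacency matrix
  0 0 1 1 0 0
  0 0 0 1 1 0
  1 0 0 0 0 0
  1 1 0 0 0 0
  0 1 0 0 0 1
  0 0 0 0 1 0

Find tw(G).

A width-1 tree decomposition is:
Bags: B1 = {a, c}  B2 = {a, d}  B3 = {b, d}  B4 = {b, e}  B5 = {e, f}
Tree: B1–B2, B2–B3, B3–B4, B4–B5
The largest bag has 2 vertices, giving width 1; this decomposition certifies tw(G) ≤ 1. G has an edge, so its treewidth is at least 1. Therefore the treewidth is 1.

1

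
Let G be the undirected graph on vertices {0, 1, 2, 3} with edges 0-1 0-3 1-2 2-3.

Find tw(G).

2

A width-2 tree decomposition is:
Bags: B1 = {1, 2, 3}  B2 = {0, 1, 3}
Tree: B1–B2
Every bag has size at most 3, so the width is 3 − 1 = 2 and tw(G) ≤ 2. For the lower bound, G contains the cycle 3–2–1–0–3, so G is not a forest; only forests have treewidth ≤ 1, hence tw(G) ≥ 2. The upper and lower bounds meet at 2, so that is the treewidth.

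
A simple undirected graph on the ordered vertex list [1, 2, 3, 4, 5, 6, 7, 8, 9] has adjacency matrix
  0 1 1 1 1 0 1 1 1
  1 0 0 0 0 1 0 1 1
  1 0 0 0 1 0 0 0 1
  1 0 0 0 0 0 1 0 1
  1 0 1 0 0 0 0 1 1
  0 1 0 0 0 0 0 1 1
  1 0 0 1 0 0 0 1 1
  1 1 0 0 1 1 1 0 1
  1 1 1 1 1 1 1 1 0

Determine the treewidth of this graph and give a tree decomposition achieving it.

The largest bag has 4 vertices, giving width 3; this decomposition certifies tw(G) ≤ 3. On the other hand G contains the 4-clique {1, 2, 8, 9}. A clique must lie in a single bag of any decomposition, so no decomposition can have width below 3. Combining the bounds, tw(G) = 3.

Treewidth 3.
One optimal decomposition is:
Bags: B1 = {1, 7, 8, 9}  B2 = {1, 4, 7, 9}  B3 = {1, 5, 8, 9}  B4 = {1, 2, 8, 9}  B5 = {1, 3, 5, 9}  B6 = {2, 6, 8, 9}
Tree: B1–B2, B1–B3, B1–B4, B3–B5, B4–B6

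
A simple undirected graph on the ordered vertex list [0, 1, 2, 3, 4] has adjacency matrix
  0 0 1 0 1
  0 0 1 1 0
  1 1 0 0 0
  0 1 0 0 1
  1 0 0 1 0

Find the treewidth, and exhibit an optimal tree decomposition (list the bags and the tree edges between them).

Each bag holds 3 vertices, so the decomposition has width 2, which upper-bounds the treewidth. Since 1–3–4–0–2–1 is a cycle in G, G is not acyclic. Forests are exactly the graphs of treewidth ≤ 1, so tw(G) ≥ 2. Combining the bounds, tw(G) = 2.

Treewidth 2.
Bags: B1 = {1, 3, 4}  B2 = {0, 1, 4}  B3 = {0, 1, 2}
Tree: B1–B2, B2–B3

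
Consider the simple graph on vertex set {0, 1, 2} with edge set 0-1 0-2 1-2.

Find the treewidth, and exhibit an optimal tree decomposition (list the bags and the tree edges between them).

Treewidth 2.
One optimal decomposition is:
Bags: B1 = {0, 1, 2}
Tree: (single bag)

With just one bag of size 3, the width is 3 − 1 = 2, so tw(G) ≤ 2. Conversely, {0, 1, 2} is a clique of size 3, and the vertices of any clique must share a bag in every tree decomposition; so some bag has ≥ 3 vertices and tw(G) ≥ 2. Hence tw(G) = 2 exactly.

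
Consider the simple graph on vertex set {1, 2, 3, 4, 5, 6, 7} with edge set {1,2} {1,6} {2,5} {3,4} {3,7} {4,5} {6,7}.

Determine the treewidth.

A width-2 tree decomposition is:
Bags: B1 = {2, 4, 5}  B2 = {2, 3, 4}  B3 = {2, 3, 7}  B4 = {2, 6, 7}  B5 = {1, 2, 6}
Tree: B1–B2, B2–B3, B3–B4, B4–B5
The largest bag has 3 vertices, giving width 2; this decomposition certifies tw(G) ≤ 2. For the lower bound, G contains the cycle 2–5–4–3–7–6–1–2, so G is not a forest; only forests have treewidth ≤ 1, hence tw(G) ≥ 2. Hence tw(G) = 2 exactly.

2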